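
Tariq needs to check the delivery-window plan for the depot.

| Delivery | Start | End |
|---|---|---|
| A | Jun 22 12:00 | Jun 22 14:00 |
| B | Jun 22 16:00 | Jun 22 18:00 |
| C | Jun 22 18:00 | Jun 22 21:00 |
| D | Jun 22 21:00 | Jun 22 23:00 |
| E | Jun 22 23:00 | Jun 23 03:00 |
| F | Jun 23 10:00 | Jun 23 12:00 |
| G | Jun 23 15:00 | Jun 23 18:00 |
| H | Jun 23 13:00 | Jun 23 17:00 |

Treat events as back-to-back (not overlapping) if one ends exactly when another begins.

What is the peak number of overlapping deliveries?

2

Sort all start/end points and keep a running count:
Jun 22 12:00 start A → 1
Jun 22 14:00 end A → 0
Jun 22 16:00 start B → 1
Jun 22 18:00 end B → 0
Jun 22 18:00 start C → 1
Jun 22 21:00 end C → 0
Jun 22 21:00 start D → 1
Jun 22 23:00 end D → 0
Jun 22 23:00 start E → 1
Jun 23 03:00 end E → 0
Jun 23 10:00 start F → 1
Jun 23 12:00 end F → 0
Jun 23 13:00 start H → 1
Jun 23 15:00 start G → 2
Jun 23 17:00 end H → 1
Jun 23 18:00 end G → 0
Peak is 2, at Jun 23 15:00 (G, H).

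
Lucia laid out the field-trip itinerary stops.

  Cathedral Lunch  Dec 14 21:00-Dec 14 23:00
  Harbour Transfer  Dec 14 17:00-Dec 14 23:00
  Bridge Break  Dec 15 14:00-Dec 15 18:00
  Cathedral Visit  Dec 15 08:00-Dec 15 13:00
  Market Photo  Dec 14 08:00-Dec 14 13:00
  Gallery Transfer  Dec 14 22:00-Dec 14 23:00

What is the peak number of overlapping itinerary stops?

Sort all start/end points and keep a running count:
Dec 14 08:00 start Market Photo → 1
Dec 14 13:00 end Market Photo → 0
Dec 14 17:00 start Harbour Transfer → 1
Dec 14 21:00 start Cathedral Lunch → 2
Dec 14 22:00 start Gallery Transfer → 3
Dec 14 23:00 end Cathedral Lunch → 2
Dec 14 23:00 end Gallery Transfer → 1
Dec 14 23:00 end Harbour Transfer → 0
Dec 15 08:00 start Cathedral Visit → 1
Dec 15 13:00 end Cathedral Visit → 0
Dec 15 14:00 start Bridge Break → 1
Dec 15 18:00 end Bridge Break → 0
Peak is 3, at Dec 14 22:00 (Cathedral Lunch, Gallery Transfer, Harbour Transfer).

3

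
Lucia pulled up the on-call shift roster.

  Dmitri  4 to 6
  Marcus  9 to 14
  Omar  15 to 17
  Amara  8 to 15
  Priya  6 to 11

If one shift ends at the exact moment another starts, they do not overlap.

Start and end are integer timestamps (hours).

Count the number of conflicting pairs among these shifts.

3

Two intervals overlap when each starts before the other ends.
Sorted by start: Dmitri, Priya, Amara, Marcus, Omar.
Priya starts exactly when Dmitri ends (back-to-back, no overlap), so nothing later overlaps Dmitri either.
Amara starts before Priya ends → Priya and Amara overlap.
Marcus starts before Priya ends → Priya and Marcus overlap.
Omar starts after Priya ends.
Marcus starts before Amara ends → Amara and Marcus overlap.
Omar starts exactly when Amara ends (back-to-back, no overlap).
Omar starts after Marcus ends.
Overlapping pairs: Amara & Marcus, Amara & Priya, Marcus & Priya — 3 in total.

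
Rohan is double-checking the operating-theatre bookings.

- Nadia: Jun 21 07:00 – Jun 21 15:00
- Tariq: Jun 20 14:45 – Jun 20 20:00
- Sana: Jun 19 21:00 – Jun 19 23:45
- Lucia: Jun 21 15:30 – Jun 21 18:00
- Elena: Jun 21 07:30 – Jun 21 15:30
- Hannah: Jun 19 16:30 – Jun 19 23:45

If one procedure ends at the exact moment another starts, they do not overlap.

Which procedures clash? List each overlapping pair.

Elena & Nadia, Hannah & Sana

Sorted by start: Hannah, Sana, Tariq, Nadia, Elena, Lucia.
Sana starts before Hannah ends → Hannah and Sana overlap.
Tariq starts after Hannah ends — done with Hannah.
Tariq starts after Sana ends — done with Sana.
Nadia starts after Tariq ends — done with Tariq.
Elena starts before Nadia ends → Nadia and Elena overlap.
Lucia starts after Nadia ends.
Lucia starts exactly when Elena ends (back-to-back, no overlap).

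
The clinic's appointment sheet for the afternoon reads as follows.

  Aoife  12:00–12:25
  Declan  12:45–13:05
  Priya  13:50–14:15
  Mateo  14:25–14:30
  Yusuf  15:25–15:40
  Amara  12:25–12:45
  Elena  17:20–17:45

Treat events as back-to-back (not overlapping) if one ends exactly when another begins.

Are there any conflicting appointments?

Sorted by start: Aoife, Amara, Declan, Priya, Mateo, Yusuf, Elena.
Amara starts exactly when Aoife ends (back-to-back, no overlap); Aoife is clear from here.
Declan starts exactly when Amara ends (back-to-back, no overlap); Amara is clear from here.
Priya starts after Declan ends; Declan is clear from here.
Mateo starts after Priya ends; Priya is clear from here.
Yusuf starts after Mateo ends; Mateo is clear from here.
Elena starts after Yusuf ends.
Every pair is clear; the schedule has no overlaps.

No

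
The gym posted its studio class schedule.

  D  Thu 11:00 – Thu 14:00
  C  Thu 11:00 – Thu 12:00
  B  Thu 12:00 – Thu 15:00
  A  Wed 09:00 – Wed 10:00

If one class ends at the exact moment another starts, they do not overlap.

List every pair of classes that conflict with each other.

B & D, C & D

Check each pair: they overlap iff neither finishes before the other starts.
Sorted by start: A, C, D, B.
C starts after A ends, so A has no further overlaps.
D starts before C ends → C and D overlap.
B starts exactly when C ends (back-to-back, no overlap).
B starts before D ends → D and B overlap.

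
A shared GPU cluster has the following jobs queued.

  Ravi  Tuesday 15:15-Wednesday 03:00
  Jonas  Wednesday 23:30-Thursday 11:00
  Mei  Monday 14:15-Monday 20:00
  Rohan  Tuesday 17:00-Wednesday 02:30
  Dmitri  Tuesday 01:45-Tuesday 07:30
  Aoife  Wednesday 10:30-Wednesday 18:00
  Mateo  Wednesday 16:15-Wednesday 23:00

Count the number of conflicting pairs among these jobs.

2

Sorted by start: Mei, Dmitri, Ravi, Rohan, Aoife, Mateo, Jonas.
Dmitri starts after Mei ends — done with Mei.
Ravi starts after Dmitri ends — done with Dmitri.
Rohan starts before Ravi ends → Ravi and Rohan overlap.
Aoife starts after Ravi ends — done with Ravi.
Aoife starts after Rohan ends — done with Rohan.
Mateo starts before Aoife ends → Aoife and Mateo overlap.
Jonas starts after Aoife ends.
Jonas starts after Mateo ends.
Overlapping pairs: Aoife & Mateo, Ravi & Rohan — 2 in total.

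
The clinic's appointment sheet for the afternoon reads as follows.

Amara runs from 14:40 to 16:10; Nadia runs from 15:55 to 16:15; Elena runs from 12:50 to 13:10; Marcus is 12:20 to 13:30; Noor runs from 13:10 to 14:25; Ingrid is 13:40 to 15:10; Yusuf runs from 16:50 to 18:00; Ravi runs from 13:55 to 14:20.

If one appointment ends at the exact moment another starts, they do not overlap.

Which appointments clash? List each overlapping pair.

Amara & Ingrid, Amara & Nadia, Elena & Marcus, Ingrid & Noor, Ingrid & Ravi, Marcus & Noor, Noor & Ravi

Sorted by start: Marcus, Elena, Noor, Ingrid, Ravi, Amara, Nadia, Yusuf.
Elena starts before Marcus ends → Marcus and Elena overlap.
Noor starts before Marcus ends → Marcus and Noor overlap.
Ingrid starts after Marcus ends, so Marcus has no further overlaps.
Noor starts exactly when Elena ends (back-to-back, no overlap), so Elena has no further overlaps.
Ingrid starts before Noor ends → Noor and Ingrid overlap.
Ravi starts before Noor ends → Noor and Ravi overlap.
Amara starts after Noor ends, so Noor has no further overlaps.
Ravi starts before Ingrid ends → Ingrid and Ravi overlap.
Amara starts before Ingrid ends → Ingrid and Amara overlap.
Nadia starts after Ingrid ends, so Ingrid has no further overlaps.
Amara starts after Ravi ends, so Ravi has no further overlaps.
Nadia starts before Amara ends → Amara and Nadia overlap.
Yusuf starts after Amara ends.
Yusuf starts after Nadia ends.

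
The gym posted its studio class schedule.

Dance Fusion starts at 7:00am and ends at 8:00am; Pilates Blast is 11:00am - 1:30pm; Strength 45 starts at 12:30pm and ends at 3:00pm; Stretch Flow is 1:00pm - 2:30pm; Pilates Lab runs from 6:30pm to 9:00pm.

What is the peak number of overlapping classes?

Sweep the timeline, counting +1 at each start and −1 at each end (ends before starts at a tie):
7:00am start Dance Fusion → 1
8:00am end Dance Fusion → 0
11:00am start Pilates Blast → 1
12:30pm start Strength 45 → 2
1:00pm start Stretch Flow → 3
1:30pm end Pilates Blast → 2
2:30pm end Stretch Flow → 1
3:00pm end Strength 45 → 0
6:30pm start Pilates Lab → 1
9:00pm end Pilates Lab → 0
Peak is 3, at 1:00pm (Pilates Blast, Strength 45, Stretch Flow).

3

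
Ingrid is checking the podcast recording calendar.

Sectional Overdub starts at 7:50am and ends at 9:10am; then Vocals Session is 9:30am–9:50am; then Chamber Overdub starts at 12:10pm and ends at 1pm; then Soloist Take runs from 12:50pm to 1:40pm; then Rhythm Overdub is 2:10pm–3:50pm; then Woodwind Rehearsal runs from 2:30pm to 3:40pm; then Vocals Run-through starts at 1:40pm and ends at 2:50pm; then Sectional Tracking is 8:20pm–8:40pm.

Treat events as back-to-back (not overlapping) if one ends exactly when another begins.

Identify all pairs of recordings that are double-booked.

Chamber Overdub & Soloist Take, Rhythm Overdub & Vocals Run-through, Rhythm Overdub & Woodwind Rehearsal, Vocals Run-through & Woodwind Rehearsal

Sorted by start: Sectional Overdub, Vocals Session, Chamber Overdub, Soloist Take, Vocals Run-through, Rhythm Overdub, Woodwind Rehearsal, Sectional Tracking.
Vocals Session starts after Sectional Overdub ends; Sectional Overdub is clear from here.
Chamber Overdub starts after Vocals Session ends; Vocals Session is clear from here.
Soloist Take starts before Chamber Overdub ends → Chamber Overdub and Soloist Take overlap.
Vocals Run-through starts after Chamber Overdub ends; Chamber Overdub is clear from here.
Vocals Run-through starts exactly when Soloist Take ends (back-to-back, no overlap); Soloist Take is clear from here.
Rhythm Overdub starts before Vocals Run-through ends → Vocals Run-through and Rhythm Overdub overlap.
Woodwind Rehearsal starts before Vocals Run-through ends → Vocals Run-through and Woodwind Rehearsal overlap.
Sectional Tracking starts after Vocals Run-through ends.
Woodwind Rehearsal starts before Rhythm Overdub ends → Rhythm Overdub and Woodwind Rehearsal overlap.
Sectional Tracking starts after Rhythm Overdub ends.
Sectional Tracking starts after Woodwind Rehearsal ends.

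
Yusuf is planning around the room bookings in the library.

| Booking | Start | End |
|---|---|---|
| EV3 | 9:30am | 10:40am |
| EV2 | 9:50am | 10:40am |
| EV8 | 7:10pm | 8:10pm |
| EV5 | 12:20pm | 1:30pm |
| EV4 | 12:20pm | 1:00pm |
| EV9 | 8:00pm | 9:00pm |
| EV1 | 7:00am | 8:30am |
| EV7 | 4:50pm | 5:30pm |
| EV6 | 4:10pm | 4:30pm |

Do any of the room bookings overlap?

Sorted by start: EV1, EV3, EV2, EV4, EV5, EV6, EV7, EV8, EV9.
EV3 starts after EV1 ends, so nothing later overlaps EV1 either.
EV2 starts before EV3 ends → EV3 and EV2 overlap.
That's a conflict, so the schedule is not conflict-free.

Yes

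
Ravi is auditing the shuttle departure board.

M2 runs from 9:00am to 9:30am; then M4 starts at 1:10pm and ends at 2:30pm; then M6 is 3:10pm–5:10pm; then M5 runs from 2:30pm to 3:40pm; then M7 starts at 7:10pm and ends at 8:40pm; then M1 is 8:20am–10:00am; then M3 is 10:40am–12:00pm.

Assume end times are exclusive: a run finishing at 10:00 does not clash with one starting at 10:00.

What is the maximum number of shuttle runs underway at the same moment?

2

Sort all start/end points and keep a running count:
8:20am start M1 → 1
9:00am start M2 → 2
9:30am end M2 → 1
10:00am end M1 → 0
10:40am start M3 → 1
12:00pm end M3 → 0
1:10pm start M4 → 1
2:30pm end M4 → 0
2:30pm start M5 → 1
3:10pm start M6 → 2
3:40pm end M5 → 1
5:10pm end M6 → 0
7:10pm start M7 → 1
8:40pm end M7 → 0
Peak is 2, at 9:00am (M1, M2).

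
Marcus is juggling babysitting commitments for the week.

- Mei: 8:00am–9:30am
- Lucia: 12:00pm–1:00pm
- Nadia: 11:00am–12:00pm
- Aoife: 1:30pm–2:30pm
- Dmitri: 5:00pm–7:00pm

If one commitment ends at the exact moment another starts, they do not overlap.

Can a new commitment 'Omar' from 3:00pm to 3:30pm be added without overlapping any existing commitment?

Yes — the slot is free

Mei: ends 9:30am at or before Omar starts 3:00pm → clear.
Nadia: ends 12:00pm at or before Omar starts 3:00pm → clear.
Lucia: ends 1:00pm at or before Omar starts 3:00pm → clear.
Aoife: ends 2:30pm at or before Omar starts 3:00pm → clear.
Dmitri: starts 5:00pm at or after Omar ends 3:30pm → clear.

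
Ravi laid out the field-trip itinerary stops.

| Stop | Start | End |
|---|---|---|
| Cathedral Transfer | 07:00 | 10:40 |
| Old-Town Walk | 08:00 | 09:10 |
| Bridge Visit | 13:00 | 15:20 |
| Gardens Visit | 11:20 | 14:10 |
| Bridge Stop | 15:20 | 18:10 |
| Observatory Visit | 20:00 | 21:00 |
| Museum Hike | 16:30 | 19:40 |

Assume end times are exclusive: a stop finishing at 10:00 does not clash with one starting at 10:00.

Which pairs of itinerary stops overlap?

Bridge Stop & Museum Hike, Bridge Visit & Gardens Visit, Cathedral Transfer & Old-Town Walk

Sorted by start: Cathedral Transfer, Old-Town Walk, Gardens Visit, Bridge Visit, Bridge Stop, Museum Hike, Observatory Visit.
Old-Town Walk starts before Cathedral Transfer ends → Cathedral Transfer and Old-Town Walk overlap.
Gardens Visit starts after Cathedral Transfer ends, so Cathedral Transfer has no further overlaps.
Gardens Visit starts after Old-Town Walk ends, so Old-Town Walk has no further overlaps.
Bridge Visit starts before Gardens Visit ends → Gardens Visit and Bridge Visit overlap.
Bridge Stop starts after Gardens Visit ends, so Gardens Visit has no further overlaps.
Bridge Stop starts exactly when Bridge Visit ends (back-to-back, no overlap), so Bridge Visit has no further overlaps.
Museum Hike starts before Bridge Stop ends → Bridge Stop and Museum Hike overlap.
Observatory Visit starts after Bridge Stop ends.
Observatory Visit starts after Museum Hike ends.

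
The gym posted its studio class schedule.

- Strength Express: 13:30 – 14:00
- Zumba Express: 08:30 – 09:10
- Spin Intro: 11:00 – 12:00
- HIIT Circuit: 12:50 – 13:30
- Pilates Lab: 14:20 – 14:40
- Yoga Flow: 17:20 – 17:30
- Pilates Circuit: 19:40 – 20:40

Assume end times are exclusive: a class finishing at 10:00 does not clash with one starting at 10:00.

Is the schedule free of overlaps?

Yes

Two intervals overlap when each starts before the other ends.
Sorted by start: Zumba Express, Spin Intro, HIIT Circuit, Strength Express, Pilates Lab, Yoga Flow, Pilates Circuit.
Spin Intro starts after Zumba Express ends, so nothing later overlaps Zumba Express either.
HIIT Circuit starts after Spin Intro ends, so nothing later overlaps Spin Intro either.
Strength Express starts exactly when HIIT Circuit ends (back-to-back, no overlap), so nothing later overlaps HIIT Circuit either.
Pilates Lab starts after Strength Express ends, so nothing later overlaps Strength Express either.
Yoga Flow starts after Pilates Lab ends, so nothing later overlaps Pilates Lab either.
Pilates Circuit starts after Yoga Flow ends.
Every pair is clear; the schedule has no overlaps.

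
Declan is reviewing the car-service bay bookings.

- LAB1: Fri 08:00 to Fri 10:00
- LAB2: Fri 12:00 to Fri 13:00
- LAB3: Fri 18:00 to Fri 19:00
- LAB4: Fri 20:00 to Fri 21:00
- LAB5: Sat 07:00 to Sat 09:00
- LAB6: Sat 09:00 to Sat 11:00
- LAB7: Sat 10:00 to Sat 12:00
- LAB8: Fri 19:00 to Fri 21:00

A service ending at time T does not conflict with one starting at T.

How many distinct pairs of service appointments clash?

Sorted by start: LAB1, LAB2, LAB3, LAB8, LAB4, LAB5, LAB6, LAB7.
LAB2 starts after LAB1 ends, so nothing later overlaps LAB1 either.
LAB3 starts after LAB2 ends, so nothing later overlaps LAB2 either.
LAB8 starts exactly when LAB3 ends (back-to-back, no overlap), so nothing later overlaps LAB3 either.
LAB4 starts before LAB8 ends → LAB8 and LAB4 overlap.
LAB5 starts after LAB8 ends, so nothing later overlaps LAB8 either.
LAB5 starts after LAB4 ends, so nothing later overlaps LAB4 either.
LAB6 starts exactly when LAB5 ends (back-to-back, no overlap), so nothing later overlaps LAB5 either.
LAB7 starts before LAB6 ends → LAB6 and LAB7 overlap.
Overlapping pairs: LAB4 & LAB8, LAB6 & LAB7 — 2 in total.

2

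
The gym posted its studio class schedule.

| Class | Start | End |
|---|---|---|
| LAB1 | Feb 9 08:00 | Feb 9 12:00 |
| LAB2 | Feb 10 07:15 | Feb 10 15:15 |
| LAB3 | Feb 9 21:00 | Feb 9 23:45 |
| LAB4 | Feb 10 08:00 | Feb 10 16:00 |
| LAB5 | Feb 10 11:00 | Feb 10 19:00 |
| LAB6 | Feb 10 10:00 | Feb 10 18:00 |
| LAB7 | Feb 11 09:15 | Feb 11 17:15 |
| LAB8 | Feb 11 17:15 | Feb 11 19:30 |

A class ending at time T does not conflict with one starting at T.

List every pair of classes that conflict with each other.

LAB2 & LAB4, LAB2 & LAB5, LAB2 & LAB6, LAB4 & LAB5, LAB4 & LAB6, LAB5 & LAB6

Sorted by start: LAB1, LAB3, LAB2, LAB4, LAB6, LAB5, LAB7, LAB8.
LAB3 starts after LAB1 ends, so LAB1 has no further overlaps.
LAB2 starts after LAB3 ends, so LAB3 has no further overlaps.
LAB4 starts before LAB2 ends → LAB2 and LAB4 overlap.
LAB6 starts before LAB2 ends → LAB2 and LAB6 overlap.
LAB5 starts before LAB2 ends → LAB2 and LAB5 overlap.
LAB7 starts after LAB2 ends, so LAB2 has no further overlaps.
LAB6 starts before LAB4 ends → LAB4 and LAB6 overlap.
LAB5 starts before LAB4 ends → LAB4 and LAB5 overlap.
LAB7 starts after LAB4 ends, so LAB4 has no further overlaps.
LAB5 starts before LAB6 ends → LAB6 and LAB5 overlap.
LAB7 starts after LAB6 ends, so LAB6 has no further overlaps.
LAB7 starts after LAB5 ends, so LAB5 has no further overlaps.
LAB8 starts exactly when LAB7 ends (back-to-back, no overlap).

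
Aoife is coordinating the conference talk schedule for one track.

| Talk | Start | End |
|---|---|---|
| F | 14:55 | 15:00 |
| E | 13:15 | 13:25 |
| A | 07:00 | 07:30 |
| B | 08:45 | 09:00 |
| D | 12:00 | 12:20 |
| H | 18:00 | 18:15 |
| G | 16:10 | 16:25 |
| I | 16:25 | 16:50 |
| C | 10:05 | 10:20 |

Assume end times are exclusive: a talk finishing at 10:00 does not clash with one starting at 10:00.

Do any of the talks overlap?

Sorted by start: A, B, C, D, E, F, G, I, H.
B starts after A ends, so nothing later overlaps A either.
C starts after B ends, so nothing later overlaps B either.
D starts after C ends, so nothing later overlaps C either.
E starts after D ends, so nothing later overlaps D either.
F starts after E ends, so nothing later overlaps E either.
G starts after F ends, so nothing later overlaps F either.
I starts exactly when G ends (back-to-back, no overlap), so nothing later overlaps G either.
H starts after I ends.
Every pair is clear; the schedule has no overlaps.

No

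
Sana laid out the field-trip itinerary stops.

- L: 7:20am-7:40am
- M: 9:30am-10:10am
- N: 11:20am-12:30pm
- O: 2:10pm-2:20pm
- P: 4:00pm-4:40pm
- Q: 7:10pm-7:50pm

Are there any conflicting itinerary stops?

No

Sorted by start: L, M, N, O, P, Q.
M starts after L ends; L is clear from here.
N starts after M ends; M is clear from here.
O starts after N ends; N is clear from here.
P starts after O ends; O is clear from here.
Q starts after P ends.
Every pair is clear; the schedule has no overlaps.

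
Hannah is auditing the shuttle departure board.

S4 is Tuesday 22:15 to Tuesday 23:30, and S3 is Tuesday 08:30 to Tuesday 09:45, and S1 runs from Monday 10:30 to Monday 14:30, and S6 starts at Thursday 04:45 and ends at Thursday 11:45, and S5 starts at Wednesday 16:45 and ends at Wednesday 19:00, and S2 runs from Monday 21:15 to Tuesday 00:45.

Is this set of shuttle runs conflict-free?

Check each pair: they overlap iff neither finishes before the other starts.
Sorted by start: S1, S2, S3, S4, S5, S6.
S2 starts after S1 ends, so S1 has no further overlaps.
S3 starts after S2 ends, so S2 has no further overlaps.
S4 starts after S3 ends, so S3 has no further overlaps.
S5 starts after S4 ends, so S4 has no further overlaps.
S6 starts after S5 ends.
Every pair is clear; the schedule has no overlaps.

Yes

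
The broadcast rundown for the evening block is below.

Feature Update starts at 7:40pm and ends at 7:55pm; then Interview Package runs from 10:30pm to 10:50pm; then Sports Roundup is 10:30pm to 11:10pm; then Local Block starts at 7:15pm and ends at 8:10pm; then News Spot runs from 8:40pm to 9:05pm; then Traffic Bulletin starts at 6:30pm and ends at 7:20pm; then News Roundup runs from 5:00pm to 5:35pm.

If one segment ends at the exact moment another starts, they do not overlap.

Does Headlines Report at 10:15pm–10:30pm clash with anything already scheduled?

News Roundup: ends 5:35pm at or before Headlines Report starts 10:15pm → clear.
Traffic Bulletin: ends 7:20pm at or before Headlines Report starts 10:15pm → clear.
Local Block: ends 8:10pm at or before Headlines Report starts 10:15pm → clear.
Feature Update: ends 7:55pm at or before Headlines Report starts 10:15pm → clear.
News Spot: ends 9:05pm at or before Headlines Report starts 10:15pm → clear.
Interview Package: starts 10:30pm at or after Headlines Report ends 10:30pm → clear.
Sports Roundup: starts 10:30pm at or after Headlines Report ends 10:30pm → clear.

No — it doesn't clash with anything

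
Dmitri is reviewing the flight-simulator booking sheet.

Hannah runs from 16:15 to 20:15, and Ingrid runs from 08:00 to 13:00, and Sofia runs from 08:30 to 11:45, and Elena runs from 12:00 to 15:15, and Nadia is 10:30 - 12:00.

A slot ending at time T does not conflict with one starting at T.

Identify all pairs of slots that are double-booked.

Sorted by start: Ingrid, Sofia, Nadia, Elena, Hannah.
Sofia starts before Ingrid ends → Ingrid and Sofia overlap.
Nadia starts before Ingrid ends → Ingrid and Nadia overlap.
Elena starts before Ingrid ends → Ingrid and Elena overlap.
Hannah starts after Ingrid ends.
Nadia starts before Sofia ends → Sofia and Nadia overlap.
Elena starts after Sofia ends; Sofia is clear from here.
Elena starts exactly when Nadia ends (back-to-back, no overlap); Nadia is clear from here.
Hannah starts after Elena ends.

Elena & Ingrid, Ingrid & Nadia, Ingrid & Sofia, Nadia & Sofia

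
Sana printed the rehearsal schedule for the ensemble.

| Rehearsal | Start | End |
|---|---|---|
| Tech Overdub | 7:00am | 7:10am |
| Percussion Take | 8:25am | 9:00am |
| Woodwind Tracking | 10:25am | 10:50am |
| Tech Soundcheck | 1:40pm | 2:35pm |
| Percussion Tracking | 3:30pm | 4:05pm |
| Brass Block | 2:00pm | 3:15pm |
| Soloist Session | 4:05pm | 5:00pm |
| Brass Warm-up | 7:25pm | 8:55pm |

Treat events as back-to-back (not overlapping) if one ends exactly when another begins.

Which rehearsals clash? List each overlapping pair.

Brass Block & Tech Soundcheck

Sorted by start: Tech Overdub, Percussion Take, Woodwind Tracking, Tech Soundcheck, Brass Block, Percussion Tracking, Soloist Session, Brass Warm-up.
Percussion Take starts after Tech Overdub ends; Tech Overdub is clear from here.
Woodwind Tracking starts after Percussion Take ends; Percussion Take is clear from here.
Tech Soundcheck starts after Woodwind Tracking ends; Woodwind Tracking is clear from here.
Brass Block starts before Tech Soundcheck ends → Tech Soundcheck and Brass Block overlap.
Percussion Tracking starts after Tech Soundcheck ends; Tech Soundcheck is clear from here.
Percussion Tracking starts after Brass Block ends; Brass Block is clear from here.
Soloist Session starts exactly when Percussion Tracking ends (back-to-back, no overlap); Percussion Tracking is clear from here.
Brass Warm-up starts after Soloist Session ends.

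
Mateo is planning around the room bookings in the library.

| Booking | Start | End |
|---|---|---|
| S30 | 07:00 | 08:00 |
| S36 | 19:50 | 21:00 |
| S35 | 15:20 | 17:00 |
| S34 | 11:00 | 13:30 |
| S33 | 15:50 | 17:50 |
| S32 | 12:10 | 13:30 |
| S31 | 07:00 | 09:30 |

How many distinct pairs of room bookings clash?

3

Check each pair: they overlap iff neither finishes before the other starts.
Sorted by start: S30, S31, S34, S32, S35, S33, S36.
S31 starts before S30 ends → S30 and S31 overlap.
S34 starts after S30 ends — done with S30.
S34 starts after S31 ends — done with S31.
S32 starts before S34 ends → S34 and S32 overlap.
S35 starts after S34 ends — done with S34.
S35 starts after S32 ends — done with S32.
S33 starts before S35 ends → S35 and S33 overlap.
S36 starts after S35 ends.
S36 starts after S33 ends.
Overlapping pairs: S30 & S31, S32 & S34, S33 & S35 — 3 in total.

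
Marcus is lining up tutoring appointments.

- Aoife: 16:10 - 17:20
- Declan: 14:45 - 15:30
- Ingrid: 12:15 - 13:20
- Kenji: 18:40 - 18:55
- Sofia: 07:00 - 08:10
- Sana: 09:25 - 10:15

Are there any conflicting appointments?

Sorted by start: Sofia, Sana, Ingrid, Declan, Aoife, Kenji.
Sana starts after Sofia ends; Sofia is clear from here.
Ingrid starts after Sana ends; Sana is clear from here.
Declan starts after Ingrid ends; Ingrid is clear from here.
Aoife starts after Declan ends; Declan is clear from here.
Kenji starts after Aoife ends.
Every pair is clear; the schedule has no overlaps.

No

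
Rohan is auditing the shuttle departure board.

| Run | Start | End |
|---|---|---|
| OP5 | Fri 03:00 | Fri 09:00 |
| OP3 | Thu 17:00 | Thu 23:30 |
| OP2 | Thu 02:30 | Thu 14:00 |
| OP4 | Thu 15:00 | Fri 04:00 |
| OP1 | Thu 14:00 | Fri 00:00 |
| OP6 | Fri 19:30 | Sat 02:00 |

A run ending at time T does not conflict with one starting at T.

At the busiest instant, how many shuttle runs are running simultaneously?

Walk through starts and ends in time order (an end at T is processed before a start at T):
Thu 02:30 start OP2 → 1
Thu 14:00 end OP2 → 0
Thu 14:00 start OP1 → 1
Thu 15:00 start OP4 → 2
Thu 17:00 start OP3 → 3
Thu 23:30 end OP3 → 2
Fri 00:00 end OP1 → 1
Fri 03:00 start OP5 → 2
Fri 04:00 end OP4 → 1
Fri 09:00 end OP5 → 0
Fri 19:30 start OP6 → 1
Sat 02:00 end OP6 → 0
Peak is 3, at Thu 17:00 (OP1, OP3, OP4).

3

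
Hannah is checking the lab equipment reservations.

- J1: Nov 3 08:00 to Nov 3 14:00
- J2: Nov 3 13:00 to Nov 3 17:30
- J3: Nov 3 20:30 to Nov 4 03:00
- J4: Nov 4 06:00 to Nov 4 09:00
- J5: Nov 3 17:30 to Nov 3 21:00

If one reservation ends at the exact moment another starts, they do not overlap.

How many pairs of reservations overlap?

Sorted by start: J1, J2, J5, J3, J4.
J2 starts before J1 ends → J1 and J2 overlap.
J5 starts after J1 ends; J1 is clear from here.
J5 starts exactly when J2 ends (back-to-back, no overlap); J2 is clear from here.
J3 starts before J5 ends → J5 and J3 overlap.
J4 starts after J5 ends.
J4 starts after J3 ends.
Overlapping pairs: J1 & J2, J3 & J5 — 2 in total.

2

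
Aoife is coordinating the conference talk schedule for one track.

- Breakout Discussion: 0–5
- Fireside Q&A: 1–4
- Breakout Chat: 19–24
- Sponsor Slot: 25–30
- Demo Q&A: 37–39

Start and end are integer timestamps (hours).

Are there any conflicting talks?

Yes

Sorted by start: Breakout Discussion, Fireside Q&A, Breakout Chat, Sponsor Slot, Demo Q&A.
Fireside Q&A starts before Breakout Discussion ends → Breakout Discussion and Fireside Q&A overlap.
That's a conflict, so the schedule is not conflict-free.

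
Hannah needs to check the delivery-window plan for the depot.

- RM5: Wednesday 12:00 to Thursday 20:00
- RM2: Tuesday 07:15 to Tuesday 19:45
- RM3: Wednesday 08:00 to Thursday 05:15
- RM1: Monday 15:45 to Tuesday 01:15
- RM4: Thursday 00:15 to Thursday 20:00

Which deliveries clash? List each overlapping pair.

RM3 & RM4, RM3 & RM5, RM4 & RM5

Sorted by start: RM1, RM2, RM3, RM5, RM4.
RM2 starts after RM1 ends; RM1 is clear from here.
RM3 starts after RM2 ends; RM2 is clear from here.
RM5 starts before RM3 ends → RM3 and RM5 overlap.
RM4 starts before RM3 ends → RM3 and RM4 overlap.
RM4 starts before RM5 ends → RM5 and RM4 overlap.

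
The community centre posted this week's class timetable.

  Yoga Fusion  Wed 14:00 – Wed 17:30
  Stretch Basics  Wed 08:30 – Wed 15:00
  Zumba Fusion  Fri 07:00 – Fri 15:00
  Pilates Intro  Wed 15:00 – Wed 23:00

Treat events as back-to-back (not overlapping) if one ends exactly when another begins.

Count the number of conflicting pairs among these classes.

2

Check each pair: they overlap iff neither finishes before the other starts.
Sorted by start: Stretch Basics, Yoga Fusion, Pilates Intro, Zumba Fusion.
Yoga Fusion starts before Stretch Basics ends → Stretch Basics and Yoga Fusion overlap.
Pilates Intro starts exactly when Stretch Basics ends (back-to-back, no overlap); Stretch Basics is clear from here.
Pilates Intro starts before Yoga Fusion ends → Yoga Fusion and Pilates Intro overlap.
Zumba Fusion starts after Yoga Fusion ends.
Zumba Fusion starts after Pilates Intro ends.
Overlapping pairs: Pilates Intro & Yoga Fusion, Stretch Basics & Yoga Fusion — 2 in total.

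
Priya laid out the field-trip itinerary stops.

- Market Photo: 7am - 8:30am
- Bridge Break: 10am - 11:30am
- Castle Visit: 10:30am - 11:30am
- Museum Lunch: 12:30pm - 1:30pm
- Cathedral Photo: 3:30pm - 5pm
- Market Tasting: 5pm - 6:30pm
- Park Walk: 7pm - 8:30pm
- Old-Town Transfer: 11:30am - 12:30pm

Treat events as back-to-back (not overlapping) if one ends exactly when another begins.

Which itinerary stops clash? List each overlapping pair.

Sorted by start: Market Photo, Bridge Break, Castle Visit, Old-Town Transfer, Museum Lunch, Cathedral Photo, Market Tasting, Park Walk.
Bridge Break starts after Market Photo ends, so nothing later overlaps Market Photo either.
Castle Visit starts before Bridge Break ends → Bridge Break and Castle Visit overlap.
Old-Town Transfer starts exactly when Bridge Break ends (back-to-back, no overlap), so nothing later overlaps Bridge Break either.
Old-Town Transfer starts exactly when Castle Visit ends (back-to-back, no overlap), so nothing later overlaps Castle Visit either.
Museum Lunch starts exactly when Old-Town Transfer ends (back-to-back, no overlap), so nothing later overlaps Old-Town Transfer either.
Cathedral Photo starts after Museum Lunch ends, so nothing later overlaps Museum Lunch either.
Market Tasting starts exactly when Cathedral Photo ends (back-to-back, no overlap), so nothing later overlaps Cathedral Photo either.
Park Walk starts after Market Tasting ends.

Bridge Break & Castle Visit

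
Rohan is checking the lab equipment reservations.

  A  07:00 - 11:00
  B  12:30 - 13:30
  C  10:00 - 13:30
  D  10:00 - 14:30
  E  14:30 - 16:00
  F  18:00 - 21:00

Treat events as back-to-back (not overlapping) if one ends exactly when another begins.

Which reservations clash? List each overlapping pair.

A & C, A & D, B & C, B & D, C & D

Check each pair: they overlap iff neither finishes before the other starts.
Sorted by start: A, C, D, B, E, F.
C starts before A ends → A and C overlap.
D starts before A ends → A and D overlap.
B starts after A ends; A is clear from here.
D starts before C ends → C and D overlap.
B starts before C ends → C and B overlap.
E starts after C ends; C is clear from here.
B starts before D ends → D and B overlap.
E starts exactly when D ends (back-to-back, no overlap); D is clear from here.
E starts after B ends; B is clear from here.
F starts after E ends.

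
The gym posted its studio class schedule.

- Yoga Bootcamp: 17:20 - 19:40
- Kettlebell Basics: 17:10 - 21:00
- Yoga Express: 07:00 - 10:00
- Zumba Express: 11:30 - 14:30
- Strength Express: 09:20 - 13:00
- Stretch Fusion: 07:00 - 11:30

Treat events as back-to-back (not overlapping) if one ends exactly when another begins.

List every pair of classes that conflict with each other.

Two intervals overlap when each starts before the other ends.
Sorted by start: Yoga Express, Stretch Fusion, Strength Express, Zumba Express, Kettlebell Basics, Yoga Bootcamp.
Stretch Fusion starts before Yoga Express ends → Yoga Express and Stretch Fusion overlap.
Strength Express starts before Yoga Express ends → Yoga Express and Strength Express overlap.
Zumba Express starts after Yoga Express ends; Yoga Express is clear from here.
Strength Express starts before Stretch Fusion ends → Stretch Fusion and Strength Express overlap.
Zumba Express starts exactly when Stretch Fusion ends (back-to-back, no overlap); Stretch Fusion is clear from here.
Zumba Express starts before Strength Express ends → Strength Express and Zumba Express overlap.
Kettlebell Basics starts after Strength Express ends; Strength Express is clear from here.
Kettlebell Basics starts after Zumba Express ends; Zumba Express is clear from here.
Yoga Bootcamp starts before Kettlebell Basics ends → Kettlebell Basics and Yoga Bootcamp overlap.

Kettlebell Basics & Yoga Bootcamp, Strength Express & Stretch Fusion, Strength Express & Yoga Express, Strength Express & Zumba Express, Stretch Fusion & Yoga Express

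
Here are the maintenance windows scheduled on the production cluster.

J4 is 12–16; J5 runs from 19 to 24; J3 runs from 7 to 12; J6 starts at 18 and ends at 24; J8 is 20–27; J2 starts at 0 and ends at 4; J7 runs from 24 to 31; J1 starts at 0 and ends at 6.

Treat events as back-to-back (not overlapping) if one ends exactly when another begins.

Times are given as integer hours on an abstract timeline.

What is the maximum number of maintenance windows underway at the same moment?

Walk through starts and ends in time order (an end at T is processed before a start at T):
0 start J1 → 1
0 start J2 → 2
4 end J2 → 1
6 end J1 → 0
7 start J3 → 1
12 end J3 → 0
12 start J4 → 1
16 end J4 → 0
18 start J6 → 1
19 start J5 → 2
20 start J8 → 3
24 end J5 → 2
24 end J6 → 1
24 start J7 → 2
27 end J8 → 1
31 end J7 → 0
Peak is 3, at 20 (J5, J6, J8).

3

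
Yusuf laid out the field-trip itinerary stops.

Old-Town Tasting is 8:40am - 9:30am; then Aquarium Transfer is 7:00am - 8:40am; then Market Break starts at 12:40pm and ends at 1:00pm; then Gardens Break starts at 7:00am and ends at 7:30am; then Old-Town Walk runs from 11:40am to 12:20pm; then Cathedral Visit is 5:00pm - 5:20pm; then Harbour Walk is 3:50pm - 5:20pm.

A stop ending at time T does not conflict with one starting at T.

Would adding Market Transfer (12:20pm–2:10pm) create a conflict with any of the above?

Yes — it overlaps Market Break

Aquarium Transfer: ends 8:40am at or before Market Transfer starts 12:20pm → clear.
Gardens Break: ends 7:30am at or before Market Transfer starts 12:20pm → clear.
Old-Town Tasting: ends 9:30am at or before Market Transfer starts 12:20pm → clear.
Old-Town Walk: ends 12:20pm at or before Market Transfer starts 12:20pm → clear.
Market Break: starts 12:40pm before Market Transfer ends 2:10pm, and ends 1:00pm after Market Transfer starts 12:20pm → overlap.
Harbour Walk: starts 3:50pm at or after Market Transfer ends 2:10pm → clear.
Cathedral Visit: starts 5:00pm at or after Market Transfer ends 2:10pm → clear.
Market Transfer overlaps Market Break.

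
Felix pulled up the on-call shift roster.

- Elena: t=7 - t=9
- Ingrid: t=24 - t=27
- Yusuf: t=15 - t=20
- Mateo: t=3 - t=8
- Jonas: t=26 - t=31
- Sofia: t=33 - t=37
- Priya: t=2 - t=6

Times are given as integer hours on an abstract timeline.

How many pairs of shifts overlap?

3

Sorted by start: Priya, Mateo, Elena, Yusuf, Ingrid, Jonas, Sofia.
Mateo starts before Priya ends → Priya and Mateo overlap.
Elena starts after Priya ends, so Priya has no further overlaps.
Elena starts before Mateo ends → Mateo and Elena overlap.
Yusuf starts after Mateo ends, so Mateo has no further overlaps.
Yusuf starts after Elena ends, so Elena has no further overlaps.
Ingrid starts after Yusuf ends, so Yusuf has no further overlaps.
Jonas starts before Ingrid ends → Ingrid and Jonas overlap.
Sofia starts after Ingrid ends.
Sofia starts after Jonas ends.
Overlapping pairs: Elena & Mateo, Ingrid & Jonas, Mateo & Priya — 3 in total.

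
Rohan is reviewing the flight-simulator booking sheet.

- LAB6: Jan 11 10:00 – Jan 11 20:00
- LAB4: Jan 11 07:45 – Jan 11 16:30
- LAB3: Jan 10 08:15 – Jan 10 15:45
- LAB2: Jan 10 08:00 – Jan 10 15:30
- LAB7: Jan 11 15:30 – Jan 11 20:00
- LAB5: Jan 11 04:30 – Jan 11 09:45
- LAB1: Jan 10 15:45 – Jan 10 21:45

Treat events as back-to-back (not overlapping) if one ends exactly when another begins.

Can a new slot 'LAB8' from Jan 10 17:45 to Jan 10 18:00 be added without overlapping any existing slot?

LAB2: ends Jan 10 15:30 at or before LAB8 starts Jan 10 17:45 → clear.
LAB3: ends Jan 10 15:45 at or before LAB8 starts Jan 10 17:45 → clear.
LAB1: starts Jan 10 15:45 before LAB8 ends Jan 10 18:00, and ends Jan 10 21:45 after LAB8 starts Jan 10 17:45 → overlap.
LAB5: starts Jan 11 04:30 at or after LAB8 ends Jan 10 18:00 → clear.
LAB4: starts Jan 11 07:45 at or after LAB8 ends Jan 10 18:00 → clear.
LAB6: starts Jan 11 10:00 at or after LAB8 ends Jan 10 18:00 → clear.
LAB7: starts Jan 11 15:30 at or after LAB8 ends Jan 10 18:00 → clear.
LAB8 overlaps LAB1.

No — it overlaps LAB1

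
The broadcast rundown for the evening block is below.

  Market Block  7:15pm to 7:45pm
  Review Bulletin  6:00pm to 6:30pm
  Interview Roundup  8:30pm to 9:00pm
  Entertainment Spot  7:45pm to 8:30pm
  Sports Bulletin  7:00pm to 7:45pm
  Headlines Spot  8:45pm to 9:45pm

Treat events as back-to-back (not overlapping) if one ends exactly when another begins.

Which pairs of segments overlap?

Headlines Spot & Interview Roundup, Market Block & Sports Bulletin

Two intervals overlap when each starts before the other ends.
Sorted by start: Review Bulletin, Sports Bulletin, Market Block, Entertainment Spot, Interview Roundup, Headlines Spot.
Sports Bulletin starts after Review Bulletin ends, so nothing later overlaps Review Bulletin either.
Market Block starts before Sports Bulletin ends → Sports Bulletin and Market Block overlap.
Entertainment Spot starts exactly when Sports Bulletin ends (back-to-back, no overlap), so nothing later overlaps Sports Bulletin either.
Entertainment Spot starts exactly when Market Block ends (back-to-back, no overlap), so nothing later overlaps Market Block either.
Interview Roundup starts exactly when Entertainment Spot ends (back-to-back, no overlap), so nothing later overlaps Entertainment Spot either.
Headlines Spot starts before Interview Roundup ends → Interview Roundup and Headlines Spot overlap.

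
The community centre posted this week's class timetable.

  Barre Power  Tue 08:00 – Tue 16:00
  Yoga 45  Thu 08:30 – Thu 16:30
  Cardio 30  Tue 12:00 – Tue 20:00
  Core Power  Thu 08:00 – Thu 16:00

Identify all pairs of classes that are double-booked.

Barre Power & Cardio 30, Core Power & Yoga 45

Sorted by start: Barre Power, Cardio 30, Core Power, Yoga 45.
Cardio 30 starts before Barre Power ends → Barre Power and Cardio 30 overlap.
Core Power starts after Barre Power ends, so Barre Power has no further overlaps.
Core Power starts after Cardio 30 ends, so Cardio 30 has no further overlaps.
Yoga 45 starts before Core Power ends → Core Power and Yoga 45 overlap.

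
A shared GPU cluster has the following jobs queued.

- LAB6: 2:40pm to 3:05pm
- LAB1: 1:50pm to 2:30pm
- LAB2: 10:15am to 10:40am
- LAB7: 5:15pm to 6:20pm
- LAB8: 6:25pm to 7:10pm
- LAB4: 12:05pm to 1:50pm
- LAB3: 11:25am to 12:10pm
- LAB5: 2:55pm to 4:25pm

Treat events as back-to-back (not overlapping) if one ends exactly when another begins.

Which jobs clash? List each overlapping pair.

Sorted by start: LAB2, LAB3, LAB4, LAB1, LAB6, LAB5, LAB7, LAB8.
LAB3 starts after LAB2 ends — done with LAB2.
LAB4 starts before LAB3 ends → LAB3 and LAB4 overlap.
LAB1 starts after LAB3 ends — done with LAB3.
LAB1 starts exactly when LAB4 ends (back-to-back, no overlap) — done with LAB4.
LAB6 starts after LAB1 ends — done with LAB1.
LAB5 starts before LAB6 ends → LAB6 and LAB5 overlap.
LAB7 starts after LAB6 ends — done with LAB6.
LAB7 starts after LAB5 ends — done with LAB5.
LAB8 starts after LAB7 ends.

LAB3 & LAB4, LAB5 & LAB6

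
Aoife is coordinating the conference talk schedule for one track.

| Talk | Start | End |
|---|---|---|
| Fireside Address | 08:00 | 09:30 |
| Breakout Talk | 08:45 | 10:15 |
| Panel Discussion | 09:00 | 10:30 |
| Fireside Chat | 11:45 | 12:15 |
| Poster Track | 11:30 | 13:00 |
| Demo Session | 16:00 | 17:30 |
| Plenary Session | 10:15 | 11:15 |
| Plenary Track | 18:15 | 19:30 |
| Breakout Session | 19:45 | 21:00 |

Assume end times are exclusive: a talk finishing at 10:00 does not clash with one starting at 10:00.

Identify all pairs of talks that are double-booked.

Breakout Talk & Fireside Address, Breakout Talk & Panel Discussion, Fireside Address & Panel Discussion, Fireside Chat & Poster Track, Panel Discussion & Plenary Session

Sorted by start: Fireside Address, Breakout Talk, Panel Discussion, Plenary Session, Poster Track, Fireside Chat, Demo Session, Plenary Track, Breakout Session.
Breakout Talk starts before Fireside Address ends → Fireside Address and Breakout Talk overlap.
Panel Discussion starts before Fireside Address ends → Fireside Address and Panel Discussion overlap.
Plenary Session starts after Fireside Address ends; Fireside Address is clear from here.
Panel Discussion starts before Breakout Talk ends → Breakout Talk and Panel Discussion overlap.
Plenary Session starts exactly when Breakout Talk ends (back-to-back, no overlap); Breakout Talk is clear from here.
Plenary Session starts before Panel Discussion ends → Panel Discussion and Plenary Session overlap.
Poster Track starts after Panel Discussion ends; Panel Discussion is clear from here.
Poster Track starts after Plenary Session ends; Plenary Session is clear from here.
Fireside Chat starts before Poster Track ends → Poster Track and Fireside Chat overlap.
Demo Session starts after Poster Track ends; Poster Track is clear from here.
Demo Session starts after Fireside Chat ends; Fireside Chat is clear from here.
Plenary Track starts after Demo Session ends; Demo Session is clear from here.
Breakout Session starts after Plenary Track ends.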